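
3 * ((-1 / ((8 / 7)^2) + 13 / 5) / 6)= 587 / 640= 0.92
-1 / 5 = -0.20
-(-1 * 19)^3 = 6859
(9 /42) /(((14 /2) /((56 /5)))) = 12 /35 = 0.34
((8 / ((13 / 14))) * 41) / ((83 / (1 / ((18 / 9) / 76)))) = 174496 / 1079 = 161.72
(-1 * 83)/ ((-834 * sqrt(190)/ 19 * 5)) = 0.03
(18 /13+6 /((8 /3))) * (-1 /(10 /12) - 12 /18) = -441 /65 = -6.78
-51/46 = -1.11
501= 501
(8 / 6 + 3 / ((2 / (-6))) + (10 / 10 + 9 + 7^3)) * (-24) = -8288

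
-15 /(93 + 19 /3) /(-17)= 45 /5066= 0.01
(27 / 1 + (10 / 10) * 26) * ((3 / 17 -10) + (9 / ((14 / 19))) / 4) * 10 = -3588.08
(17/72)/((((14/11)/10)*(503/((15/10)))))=935/169008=0.01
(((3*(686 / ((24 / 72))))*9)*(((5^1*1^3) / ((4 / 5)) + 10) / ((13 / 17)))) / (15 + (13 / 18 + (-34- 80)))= -21253995 / 1769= -12014.69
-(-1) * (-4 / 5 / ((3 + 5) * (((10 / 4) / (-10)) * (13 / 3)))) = 6 / 65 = 0.09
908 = 908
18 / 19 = 0.95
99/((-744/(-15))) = 495/248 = 2.00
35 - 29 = 6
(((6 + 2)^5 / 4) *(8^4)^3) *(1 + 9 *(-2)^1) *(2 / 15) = -19140298416324608 / 15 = -1276019894421640.53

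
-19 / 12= -1.58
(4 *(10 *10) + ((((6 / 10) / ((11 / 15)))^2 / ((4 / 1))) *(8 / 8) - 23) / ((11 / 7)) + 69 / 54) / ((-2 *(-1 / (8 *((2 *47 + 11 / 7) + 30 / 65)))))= 17994002023 / 121121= 148562.20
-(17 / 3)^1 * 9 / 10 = -51 / 10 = -5.10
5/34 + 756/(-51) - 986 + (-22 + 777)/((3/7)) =760.99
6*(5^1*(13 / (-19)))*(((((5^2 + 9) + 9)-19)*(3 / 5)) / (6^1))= -936 / 19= -49.26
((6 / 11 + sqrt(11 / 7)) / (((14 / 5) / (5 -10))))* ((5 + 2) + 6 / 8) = -775* sqrt(77) / 392 -2325 / 308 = -24.90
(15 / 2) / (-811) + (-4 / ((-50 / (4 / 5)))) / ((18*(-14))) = -121369 / 12773250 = -0.01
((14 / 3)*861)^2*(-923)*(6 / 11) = -89407266312 / 11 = -8127933301.09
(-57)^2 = 3249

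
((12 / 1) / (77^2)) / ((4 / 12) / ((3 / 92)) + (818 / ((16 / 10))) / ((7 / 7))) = 432 / 111305117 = 0.00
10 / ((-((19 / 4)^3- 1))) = -128 / 1359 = -0.09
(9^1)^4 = 6561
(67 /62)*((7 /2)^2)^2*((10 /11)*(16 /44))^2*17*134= 18322751300 /453871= 40369.95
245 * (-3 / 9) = -245 / 3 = -81.67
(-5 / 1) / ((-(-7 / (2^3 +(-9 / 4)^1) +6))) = 23 / 22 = 1.05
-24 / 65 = -0.37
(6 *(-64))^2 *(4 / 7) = 589824 / 7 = 84260.57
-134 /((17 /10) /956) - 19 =-1281363 /17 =-75374.29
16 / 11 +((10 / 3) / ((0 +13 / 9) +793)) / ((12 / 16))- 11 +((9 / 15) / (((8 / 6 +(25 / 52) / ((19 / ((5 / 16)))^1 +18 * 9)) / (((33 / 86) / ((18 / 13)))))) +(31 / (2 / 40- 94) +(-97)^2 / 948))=2285214269480821 / 12710435455840980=0.18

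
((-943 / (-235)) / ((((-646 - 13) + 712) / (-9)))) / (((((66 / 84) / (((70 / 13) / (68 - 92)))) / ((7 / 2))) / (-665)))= -452.88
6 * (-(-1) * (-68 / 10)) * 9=-1836 / 5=-367.20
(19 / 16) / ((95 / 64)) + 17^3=24569 / 5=4913.80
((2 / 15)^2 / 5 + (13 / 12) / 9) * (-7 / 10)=-11711 / 135000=-0.09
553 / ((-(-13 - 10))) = 553 / 23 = 24.04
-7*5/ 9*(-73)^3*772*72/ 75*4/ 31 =144670821.02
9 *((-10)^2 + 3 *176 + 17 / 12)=22659 / 4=5664.75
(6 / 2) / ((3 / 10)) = 10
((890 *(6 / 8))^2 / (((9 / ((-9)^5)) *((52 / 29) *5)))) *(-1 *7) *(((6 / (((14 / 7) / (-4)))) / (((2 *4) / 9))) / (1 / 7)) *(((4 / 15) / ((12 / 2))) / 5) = -1993920750927 / 1040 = -1917231491.28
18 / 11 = 1.64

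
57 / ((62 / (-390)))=-11115 / 31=-358.55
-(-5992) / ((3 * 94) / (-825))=-17529.79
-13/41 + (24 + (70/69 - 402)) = -1067389/2829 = -377.30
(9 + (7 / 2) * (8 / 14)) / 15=11 / 15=0.73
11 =11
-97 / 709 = -0.14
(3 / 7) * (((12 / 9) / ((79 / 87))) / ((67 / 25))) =0.23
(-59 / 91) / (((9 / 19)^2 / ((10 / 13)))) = -212990 / 95823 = -2.22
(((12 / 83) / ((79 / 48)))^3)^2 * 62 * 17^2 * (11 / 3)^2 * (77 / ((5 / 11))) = 7451620074301628532916224 / 397375517346779602101245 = 18.75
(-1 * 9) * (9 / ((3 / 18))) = -486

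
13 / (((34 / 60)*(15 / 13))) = 338 / 17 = 19.88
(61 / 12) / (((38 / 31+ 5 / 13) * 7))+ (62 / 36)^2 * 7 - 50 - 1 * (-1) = -20450083 / 735966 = -27.79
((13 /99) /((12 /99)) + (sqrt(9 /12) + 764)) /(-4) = -9181 /48- sqrt(3) /8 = -191.49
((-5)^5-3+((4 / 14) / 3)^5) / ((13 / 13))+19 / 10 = -127673081041 / 40841010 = -3126.10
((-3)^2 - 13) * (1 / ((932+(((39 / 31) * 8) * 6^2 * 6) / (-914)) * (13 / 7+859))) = -0.00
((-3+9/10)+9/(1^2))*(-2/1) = -69/5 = -13.80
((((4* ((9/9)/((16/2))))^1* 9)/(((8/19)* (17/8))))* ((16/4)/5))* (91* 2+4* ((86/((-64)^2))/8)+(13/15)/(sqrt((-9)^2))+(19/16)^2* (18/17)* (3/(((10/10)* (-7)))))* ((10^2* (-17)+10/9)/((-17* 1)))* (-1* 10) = -346895897788297/475421184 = -729660.16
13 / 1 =13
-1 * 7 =-7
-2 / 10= -1 / 5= -0.20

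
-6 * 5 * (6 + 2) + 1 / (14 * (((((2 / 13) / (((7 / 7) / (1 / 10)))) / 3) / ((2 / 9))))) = -4975 / 21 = -236.90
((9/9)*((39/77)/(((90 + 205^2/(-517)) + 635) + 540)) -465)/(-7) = 1991993067/29987020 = 66.43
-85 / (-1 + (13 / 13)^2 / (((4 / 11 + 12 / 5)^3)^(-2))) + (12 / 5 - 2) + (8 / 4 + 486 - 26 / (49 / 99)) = 187637449809350101 / 430679017588365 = 435.68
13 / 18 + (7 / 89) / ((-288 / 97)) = 17833 / 25632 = 0.70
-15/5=-3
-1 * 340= -340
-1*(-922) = 922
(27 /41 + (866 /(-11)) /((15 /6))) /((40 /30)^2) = -625743 /36080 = -17.34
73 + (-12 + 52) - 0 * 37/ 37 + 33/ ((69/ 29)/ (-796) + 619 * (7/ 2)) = 5652051893/ 50011417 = 113.02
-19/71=-0.27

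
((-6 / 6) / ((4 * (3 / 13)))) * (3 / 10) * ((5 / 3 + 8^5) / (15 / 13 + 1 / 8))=-16614221 / 1995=-8327.93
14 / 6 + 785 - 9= 2335 / 3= 778.33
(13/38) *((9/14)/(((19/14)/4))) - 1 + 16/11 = 4379/3971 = 1.10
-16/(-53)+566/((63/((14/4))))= 15143/477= 31.75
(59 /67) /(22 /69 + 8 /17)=69207 /62042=1.12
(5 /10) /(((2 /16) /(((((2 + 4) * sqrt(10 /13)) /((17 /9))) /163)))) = 216 * sqrt(130) /36023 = 0.07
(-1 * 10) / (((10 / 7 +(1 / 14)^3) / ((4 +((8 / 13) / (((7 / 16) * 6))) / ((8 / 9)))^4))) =-1813079674880 / 783913767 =-2312.86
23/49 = 0.47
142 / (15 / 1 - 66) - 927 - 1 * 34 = -49153 / 51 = -963.78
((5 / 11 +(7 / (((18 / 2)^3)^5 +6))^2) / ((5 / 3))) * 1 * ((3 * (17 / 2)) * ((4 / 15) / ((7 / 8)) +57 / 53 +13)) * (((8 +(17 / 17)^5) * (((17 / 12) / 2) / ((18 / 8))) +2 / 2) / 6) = 2416957688345236884592693560812296 / 37827620318039521015092533788125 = 63.89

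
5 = 5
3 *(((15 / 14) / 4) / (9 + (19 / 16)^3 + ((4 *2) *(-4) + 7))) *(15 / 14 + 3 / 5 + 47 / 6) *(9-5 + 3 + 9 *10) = -49564672 / 958391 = -51.72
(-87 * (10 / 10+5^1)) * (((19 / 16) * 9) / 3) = -14877 / 8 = -1859.62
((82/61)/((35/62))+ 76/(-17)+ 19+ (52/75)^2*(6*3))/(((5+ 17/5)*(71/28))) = 231956594/193270875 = 1.20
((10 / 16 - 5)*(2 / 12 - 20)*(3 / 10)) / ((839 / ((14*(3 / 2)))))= 17493 / 26848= 0.65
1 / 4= 0.25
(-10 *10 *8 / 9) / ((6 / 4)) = -1600 / 27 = -59.26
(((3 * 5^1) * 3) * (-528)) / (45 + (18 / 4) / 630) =-3326400 / 6301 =-527.92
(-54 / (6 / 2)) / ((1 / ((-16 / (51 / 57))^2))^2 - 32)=153732907008 / 273302862271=0.56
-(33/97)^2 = -1089/9409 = -0.12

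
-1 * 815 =-815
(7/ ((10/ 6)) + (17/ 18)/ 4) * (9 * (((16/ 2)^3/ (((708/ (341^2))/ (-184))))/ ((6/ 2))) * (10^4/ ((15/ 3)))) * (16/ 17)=-3498899383091200/ 9027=-387603786760.96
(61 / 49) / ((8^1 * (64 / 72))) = 549 / 3136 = 0.18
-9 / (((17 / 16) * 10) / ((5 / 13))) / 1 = -72 / 221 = -0.33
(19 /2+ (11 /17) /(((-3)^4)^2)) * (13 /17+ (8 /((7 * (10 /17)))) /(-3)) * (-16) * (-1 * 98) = 9921363760 /5688387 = 1744.14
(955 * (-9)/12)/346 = -2865/1384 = -2.07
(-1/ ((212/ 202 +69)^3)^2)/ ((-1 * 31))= 1061520150601/ 3887947205589364990234375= 0.00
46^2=2116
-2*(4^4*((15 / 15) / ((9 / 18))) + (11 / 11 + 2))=-1030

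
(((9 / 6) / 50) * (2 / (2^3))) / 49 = 3 / 19600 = 0.00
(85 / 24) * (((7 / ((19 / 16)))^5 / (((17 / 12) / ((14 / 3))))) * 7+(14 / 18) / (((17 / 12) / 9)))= 581272.82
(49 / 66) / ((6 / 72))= 98 / 11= 8.91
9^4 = 6561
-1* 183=-183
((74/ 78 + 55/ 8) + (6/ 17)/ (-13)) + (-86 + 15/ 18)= -31567/ 408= -77.37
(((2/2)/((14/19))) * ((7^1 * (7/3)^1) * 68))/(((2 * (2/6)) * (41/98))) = 221578/41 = 5404.34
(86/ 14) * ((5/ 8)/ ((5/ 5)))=215/ 56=3.84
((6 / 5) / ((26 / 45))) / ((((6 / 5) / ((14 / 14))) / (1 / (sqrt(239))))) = 45 * sqrt(239) / 6214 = 0.11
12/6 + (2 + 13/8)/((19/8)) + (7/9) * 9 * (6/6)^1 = 200/19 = 10.53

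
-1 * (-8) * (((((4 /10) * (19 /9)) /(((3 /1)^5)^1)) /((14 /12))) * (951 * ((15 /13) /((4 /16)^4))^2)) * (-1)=-63155732480 /31941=-1977262.22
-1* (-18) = 18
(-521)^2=271441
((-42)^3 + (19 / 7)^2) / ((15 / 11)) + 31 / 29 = -1157931584 / 21315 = -54324.73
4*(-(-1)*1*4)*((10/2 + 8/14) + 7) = 201.14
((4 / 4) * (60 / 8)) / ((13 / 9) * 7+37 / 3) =135 / 404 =0.33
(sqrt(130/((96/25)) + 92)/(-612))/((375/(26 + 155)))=-181 * sqrt(18123)/2754000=-0.01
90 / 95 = 18 / 19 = 0.95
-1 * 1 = -1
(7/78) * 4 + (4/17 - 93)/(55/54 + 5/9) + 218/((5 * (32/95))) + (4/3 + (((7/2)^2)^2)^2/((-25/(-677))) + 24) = 14665020966769/24044800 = 609904.05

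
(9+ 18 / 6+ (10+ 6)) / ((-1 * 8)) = -7 / 2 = -3.50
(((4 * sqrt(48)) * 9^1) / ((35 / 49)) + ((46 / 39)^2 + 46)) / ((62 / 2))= 72082 / 47151 + 1008 * sqrt(3) / 155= 12.79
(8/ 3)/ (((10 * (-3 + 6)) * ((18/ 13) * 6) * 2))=13/ 2430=0.01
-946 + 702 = -244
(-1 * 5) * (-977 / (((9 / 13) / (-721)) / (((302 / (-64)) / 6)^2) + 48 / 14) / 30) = 208798356221 / 4394406960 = 47.51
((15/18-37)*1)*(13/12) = -2821/72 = -39.18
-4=-4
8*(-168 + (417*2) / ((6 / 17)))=17560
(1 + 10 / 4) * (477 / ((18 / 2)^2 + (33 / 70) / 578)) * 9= 202643910 / 1092431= 185.50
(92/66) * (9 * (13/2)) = 897/11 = 81.55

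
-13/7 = -1.86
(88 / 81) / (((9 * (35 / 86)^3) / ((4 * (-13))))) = -2910592256 / 31255875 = -93.12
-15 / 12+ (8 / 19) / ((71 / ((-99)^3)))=-31056313 / 5396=-5755.43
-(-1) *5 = 5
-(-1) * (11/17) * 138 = 1518/17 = 89.29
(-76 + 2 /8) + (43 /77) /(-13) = -75.79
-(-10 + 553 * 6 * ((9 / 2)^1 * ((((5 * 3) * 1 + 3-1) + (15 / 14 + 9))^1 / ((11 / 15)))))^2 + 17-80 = -147037087063717 / 484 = -303795634429.17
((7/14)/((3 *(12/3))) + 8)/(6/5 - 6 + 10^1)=1.55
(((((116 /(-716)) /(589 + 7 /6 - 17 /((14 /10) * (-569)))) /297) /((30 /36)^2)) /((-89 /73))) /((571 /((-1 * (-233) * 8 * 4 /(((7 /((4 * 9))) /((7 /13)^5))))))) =43473210253175808 /13100278800056188429975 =0.00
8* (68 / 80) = 34 / 5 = 6.80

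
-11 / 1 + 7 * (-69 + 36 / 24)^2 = 31882.75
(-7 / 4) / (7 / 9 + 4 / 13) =-819 / 508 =-1.61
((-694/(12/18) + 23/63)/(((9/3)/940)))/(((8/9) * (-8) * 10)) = 385165/84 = 4585.30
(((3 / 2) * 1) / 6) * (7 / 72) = 7 / 288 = 0.02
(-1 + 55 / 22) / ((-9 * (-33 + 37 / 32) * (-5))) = -16 / 15285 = -0.00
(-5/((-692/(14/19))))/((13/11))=385/85462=0.00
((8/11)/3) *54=144/11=13.09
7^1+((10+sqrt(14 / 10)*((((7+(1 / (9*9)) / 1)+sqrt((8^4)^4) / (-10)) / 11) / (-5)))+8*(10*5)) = 417+679474408*sqrt(35) / 111375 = 36509.70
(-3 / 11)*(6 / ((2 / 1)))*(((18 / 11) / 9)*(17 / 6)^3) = -4913 / 1452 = -3.38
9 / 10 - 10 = -91 / 10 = -9.10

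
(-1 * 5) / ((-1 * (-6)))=-5 / 6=-0.83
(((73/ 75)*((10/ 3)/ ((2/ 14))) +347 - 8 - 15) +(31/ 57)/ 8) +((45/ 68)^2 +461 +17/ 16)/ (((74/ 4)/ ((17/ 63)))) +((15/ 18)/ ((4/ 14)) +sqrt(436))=377.32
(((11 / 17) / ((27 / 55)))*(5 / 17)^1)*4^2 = 48400 / 7803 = 6.20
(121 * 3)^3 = 47832147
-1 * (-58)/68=29/34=0.85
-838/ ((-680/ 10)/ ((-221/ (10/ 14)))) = -38129/ 10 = -3812.90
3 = 3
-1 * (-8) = 8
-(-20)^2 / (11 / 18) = -654.55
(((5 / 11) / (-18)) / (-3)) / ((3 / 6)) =0.02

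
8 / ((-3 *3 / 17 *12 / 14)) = -476 / 27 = -17.63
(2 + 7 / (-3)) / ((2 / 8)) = -4 / 3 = -1.33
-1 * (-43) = 43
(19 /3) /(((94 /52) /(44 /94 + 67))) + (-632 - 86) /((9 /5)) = -3230888 /19881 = -162.51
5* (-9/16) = -45/16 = -2.81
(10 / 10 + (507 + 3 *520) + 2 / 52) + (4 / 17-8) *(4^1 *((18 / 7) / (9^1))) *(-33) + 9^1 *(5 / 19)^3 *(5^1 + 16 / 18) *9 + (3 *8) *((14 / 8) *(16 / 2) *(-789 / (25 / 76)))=-426316539872109 / 530543650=-803546.59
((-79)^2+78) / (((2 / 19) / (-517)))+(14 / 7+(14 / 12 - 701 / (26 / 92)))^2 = -151484169113 / 6084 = -24898778.62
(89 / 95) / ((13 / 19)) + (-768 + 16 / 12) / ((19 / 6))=-297309 / 1235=-240.74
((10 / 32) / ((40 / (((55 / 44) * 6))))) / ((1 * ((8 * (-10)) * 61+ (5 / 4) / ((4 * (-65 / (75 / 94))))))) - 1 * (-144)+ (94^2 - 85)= 1357929697887 / 152662136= 8895.00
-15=-15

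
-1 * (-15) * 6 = 90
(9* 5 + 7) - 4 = 48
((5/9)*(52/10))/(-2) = -13/9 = -1.44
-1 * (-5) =5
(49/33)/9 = 49/297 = 0.16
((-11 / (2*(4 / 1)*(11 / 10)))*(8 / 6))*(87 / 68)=-145 / 68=-2.13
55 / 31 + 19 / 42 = 2899 / 1302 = 2.23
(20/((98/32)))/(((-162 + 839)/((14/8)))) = 80/4739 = 0.02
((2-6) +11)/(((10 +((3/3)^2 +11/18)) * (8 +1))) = 14/209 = 0.07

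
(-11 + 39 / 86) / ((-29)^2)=-0.01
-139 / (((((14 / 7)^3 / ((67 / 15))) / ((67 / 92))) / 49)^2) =-6725214971419 / 121881600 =-55178.26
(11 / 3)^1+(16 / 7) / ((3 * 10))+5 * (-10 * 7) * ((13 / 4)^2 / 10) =-204929 / 560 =-365.94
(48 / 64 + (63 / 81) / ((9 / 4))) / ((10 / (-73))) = -5183 / 648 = -8.00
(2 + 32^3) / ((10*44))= 74.48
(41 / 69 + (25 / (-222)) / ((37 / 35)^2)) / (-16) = -0.03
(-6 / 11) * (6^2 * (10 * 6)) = -12960 / 11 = -1178.18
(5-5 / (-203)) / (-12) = -85 / 203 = -0.42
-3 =-3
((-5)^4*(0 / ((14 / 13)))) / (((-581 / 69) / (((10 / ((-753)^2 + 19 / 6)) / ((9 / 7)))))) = 0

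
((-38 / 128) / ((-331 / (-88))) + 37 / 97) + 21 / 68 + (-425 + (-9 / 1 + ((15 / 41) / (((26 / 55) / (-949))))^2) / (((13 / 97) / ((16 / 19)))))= 6144157648416295099 / 1813022956264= 3388902.29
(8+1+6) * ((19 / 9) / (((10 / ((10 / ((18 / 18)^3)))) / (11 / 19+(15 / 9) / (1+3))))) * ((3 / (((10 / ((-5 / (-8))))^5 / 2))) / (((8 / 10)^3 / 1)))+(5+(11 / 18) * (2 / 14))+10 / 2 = 85298345519 / 8455716864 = 10.09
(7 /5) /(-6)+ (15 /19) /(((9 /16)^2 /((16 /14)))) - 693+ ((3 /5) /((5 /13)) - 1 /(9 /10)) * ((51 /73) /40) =-180976690451 /262143000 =-690.37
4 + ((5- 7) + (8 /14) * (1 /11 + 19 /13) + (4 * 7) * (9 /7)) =38926 /1001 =38.89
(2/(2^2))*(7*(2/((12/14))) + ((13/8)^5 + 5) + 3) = 3505943/196608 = 17.83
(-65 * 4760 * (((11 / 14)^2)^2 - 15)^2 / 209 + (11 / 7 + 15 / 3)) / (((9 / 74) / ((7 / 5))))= -64472964122301001 / 17703821520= -3641754.07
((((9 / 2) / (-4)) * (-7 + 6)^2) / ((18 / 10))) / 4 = -0.16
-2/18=-1/9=-0.11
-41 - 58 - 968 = -1067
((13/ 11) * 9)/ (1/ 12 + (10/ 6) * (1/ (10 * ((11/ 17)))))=156/ 5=31.20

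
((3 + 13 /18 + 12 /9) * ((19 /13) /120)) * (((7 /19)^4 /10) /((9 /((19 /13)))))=16807 /912319200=0.00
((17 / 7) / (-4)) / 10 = -17 / 280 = -0.06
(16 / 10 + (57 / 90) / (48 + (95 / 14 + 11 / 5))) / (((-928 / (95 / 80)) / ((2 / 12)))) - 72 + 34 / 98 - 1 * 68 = -36477251973971 / 261198443520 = -139.65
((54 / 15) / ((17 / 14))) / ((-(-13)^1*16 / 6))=189 / 2210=0.09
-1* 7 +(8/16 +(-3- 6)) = -31/2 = -15.50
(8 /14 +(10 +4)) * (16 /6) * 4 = 1088 /7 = 155.43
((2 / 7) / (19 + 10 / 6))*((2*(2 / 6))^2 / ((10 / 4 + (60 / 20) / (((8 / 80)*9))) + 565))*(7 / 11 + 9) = 848 / 8175475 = 0.00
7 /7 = 1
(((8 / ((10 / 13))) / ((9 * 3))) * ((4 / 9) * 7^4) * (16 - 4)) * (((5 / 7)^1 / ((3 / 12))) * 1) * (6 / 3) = 2283008 / 81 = 28185.28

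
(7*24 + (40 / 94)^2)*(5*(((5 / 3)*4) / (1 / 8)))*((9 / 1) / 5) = 178325760 / 2209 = 80726.92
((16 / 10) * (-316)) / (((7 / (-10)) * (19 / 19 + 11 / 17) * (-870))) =-10744 / 21315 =-0.50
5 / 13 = 0.38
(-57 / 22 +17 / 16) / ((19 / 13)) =-1.05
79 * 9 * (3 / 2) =2133 / 2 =1066.50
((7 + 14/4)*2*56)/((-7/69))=-11592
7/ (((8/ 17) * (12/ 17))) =2023/ 96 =21.07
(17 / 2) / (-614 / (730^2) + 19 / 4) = 4529650 / 2530661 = 1.79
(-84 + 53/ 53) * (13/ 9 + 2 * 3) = -5561/ 9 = -617.89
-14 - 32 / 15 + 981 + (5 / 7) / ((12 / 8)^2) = 304033 / 315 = 965.18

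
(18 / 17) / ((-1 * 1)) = -18 / 17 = -1.06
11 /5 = 2.20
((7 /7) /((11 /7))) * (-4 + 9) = 35 /11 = 3.18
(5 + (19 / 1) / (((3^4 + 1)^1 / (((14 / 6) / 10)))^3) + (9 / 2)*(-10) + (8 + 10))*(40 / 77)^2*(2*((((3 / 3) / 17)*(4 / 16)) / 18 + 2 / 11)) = -805353447702697 / 371373487711380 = -2.17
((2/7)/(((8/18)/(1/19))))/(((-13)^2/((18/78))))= 27/584402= 0.00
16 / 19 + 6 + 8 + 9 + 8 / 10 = 2341 / 95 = 24.64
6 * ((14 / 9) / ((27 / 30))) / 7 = 40 / 27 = 1.48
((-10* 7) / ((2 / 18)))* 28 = -17640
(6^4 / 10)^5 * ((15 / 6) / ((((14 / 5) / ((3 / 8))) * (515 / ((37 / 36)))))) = 11008940615424 / 450625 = 24430381.39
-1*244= -244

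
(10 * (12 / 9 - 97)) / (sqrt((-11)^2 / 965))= -2870 * sqrt(965) / 33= -2701.67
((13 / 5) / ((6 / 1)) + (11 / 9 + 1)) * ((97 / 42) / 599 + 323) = 1942145309 / 2264220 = 857.75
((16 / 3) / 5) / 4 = 4 / 15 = 0.27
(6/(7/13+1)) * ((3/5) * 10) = 117/5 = 23.40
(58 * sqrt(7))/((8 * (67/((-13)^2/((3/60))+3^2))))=98281 * sqrt(7)/268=970.25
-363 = -363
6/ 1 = 6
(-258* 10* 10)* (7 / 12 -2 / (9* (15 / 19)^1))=-70090 / 9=-7787.78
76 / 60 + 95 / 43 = 2242 / 645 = 3.48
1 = 1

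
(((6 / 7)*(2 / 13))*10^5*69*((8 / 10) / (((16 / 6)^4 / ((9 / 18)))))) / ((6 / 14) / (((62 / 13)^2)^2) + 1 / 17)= 164524688949375 / 1363582519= 120656.20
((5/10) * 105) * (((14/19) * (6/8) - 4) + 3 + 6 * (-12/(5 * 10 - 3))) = -371175/3572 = -103.91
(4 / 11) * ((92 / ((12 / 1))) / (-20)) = -23 / 165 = -0.14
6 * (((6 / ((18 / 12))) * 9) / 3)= 72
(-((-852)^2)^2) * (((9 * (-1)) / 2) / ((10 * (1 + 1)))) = 118560738873.60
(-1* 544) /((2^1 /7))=-1904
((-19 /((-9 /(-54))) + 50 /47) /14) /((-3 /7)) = 2654 /141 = 18.82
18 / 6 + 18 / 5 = 33 / 5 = 6.60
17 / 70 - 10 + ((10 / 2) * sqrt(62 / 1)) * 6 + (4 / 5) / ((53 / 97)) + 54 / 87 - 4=-1255823 / 107590 + 30 * sqrt(62)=224.55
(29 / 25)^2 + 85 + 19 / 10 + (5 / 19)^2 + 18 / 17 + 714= 803.37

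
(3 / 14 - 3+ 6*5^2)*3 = 6183 / 14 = 441.64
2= 2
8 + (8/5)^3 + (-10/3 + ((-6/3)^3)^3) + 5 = -186839/375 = -498.24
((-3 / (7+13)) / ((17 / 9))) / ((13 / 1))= -0.01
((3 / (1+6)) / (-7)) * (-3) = 9 / 49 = 0.18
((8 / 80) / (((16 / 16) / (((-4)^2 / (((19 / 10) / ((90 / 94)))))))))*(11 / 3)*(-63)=-166320 / 893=-186.25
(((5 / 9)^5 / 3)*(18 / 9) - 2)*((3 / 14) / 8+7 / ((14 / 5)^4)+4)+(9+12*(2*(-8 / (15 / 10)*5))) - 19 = -39989233141 / 60761421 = -658.14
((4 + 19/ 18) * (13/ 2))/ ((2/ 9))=1183/ 8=147.88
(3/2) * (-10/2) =-15/2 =-7.50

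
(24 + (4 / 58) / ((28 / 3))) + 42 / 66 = 110059 / 4466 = 24.64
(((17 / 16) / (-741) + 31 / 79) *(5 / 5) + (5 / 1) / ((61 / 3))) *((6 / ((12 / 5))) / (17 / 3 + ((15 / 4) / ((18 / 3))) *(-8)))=181935665 / 76178752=2.39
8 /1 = 8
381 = 381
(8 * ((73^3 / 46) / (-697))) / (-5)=1556068 / 80155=19.41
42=42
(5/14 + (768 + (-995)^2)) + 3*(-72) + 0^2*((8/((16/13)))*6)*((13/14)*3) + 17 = 13868321/14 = 990594.36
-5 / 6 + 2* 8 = 91 / 6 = 15.17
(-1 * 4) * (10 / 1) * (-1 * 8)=320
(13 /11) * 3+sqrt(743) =30.80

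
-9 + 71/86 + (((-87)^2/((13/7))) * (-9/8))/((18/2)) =-2314825/4472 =-517.63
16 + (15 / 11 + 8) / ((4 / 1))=807 / 44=18.34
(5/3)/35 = 1/21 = 0.05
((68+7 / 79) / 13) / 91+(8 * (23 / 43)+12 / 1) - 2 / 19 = 1239335441 / 76354369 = 16.23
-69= -69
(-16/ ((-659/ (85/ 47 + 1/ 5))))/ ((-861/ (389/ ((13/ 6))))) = -0.01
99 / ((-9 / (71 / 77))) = -10.14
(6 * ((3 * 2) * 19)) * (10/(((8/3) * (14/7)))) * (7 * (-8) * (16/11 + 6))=-535385.45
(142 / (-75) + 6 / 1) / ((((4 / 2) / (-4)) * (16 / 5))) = -77 / 30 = -2.57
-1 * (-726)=726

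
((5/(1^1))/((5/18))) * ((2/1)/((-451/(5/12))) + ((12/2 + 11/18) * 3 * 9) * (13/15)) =6279198/2255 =2784.57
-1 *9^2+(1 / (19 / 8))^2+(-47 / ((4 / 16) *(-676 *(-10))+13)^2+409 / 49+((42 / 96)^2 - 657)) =-9577881476985287 / 13133260032256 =-729.28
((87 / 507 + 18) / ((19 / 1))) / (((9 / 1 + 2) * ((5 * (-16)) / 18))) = -27639 / 1412840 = -0.02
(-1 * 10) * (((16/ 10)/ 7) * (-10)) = 160/ 7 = 22.86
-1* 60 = -60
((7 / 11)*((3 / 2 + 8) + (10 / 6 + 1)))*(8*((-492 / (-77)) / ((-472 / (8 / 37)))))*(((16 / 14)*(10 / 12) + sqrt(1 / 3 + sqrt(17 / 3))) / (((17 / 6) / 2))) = -191552*sqrt(3 + 3*sqrt(51)) / 4490431 - 3831040 / 31433017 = -0.33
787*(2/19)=1574/19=82.84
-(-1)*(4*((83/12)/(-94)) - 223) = -62969/282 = -223.29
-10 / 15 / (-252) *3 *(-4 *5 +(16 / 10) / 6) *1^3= -148 / 945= -0.16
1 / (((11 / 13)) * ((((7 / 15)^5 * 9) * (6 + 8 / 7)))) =43875 / 52822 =0.83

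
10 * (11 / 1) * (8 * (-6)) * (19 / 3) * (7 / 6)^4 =-5018090 / 81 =-61951.73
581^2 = 337561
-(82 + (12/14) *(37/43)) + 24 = -58.74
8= 8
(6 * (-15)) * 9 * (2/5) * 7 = -2268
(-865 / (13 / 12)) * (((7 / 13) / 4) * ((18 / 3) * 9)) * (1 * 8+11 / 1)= -18637290 / 169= -110279.82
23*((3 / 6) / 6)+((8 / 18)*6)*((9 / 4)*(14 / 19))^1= 1445 / 228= 6.34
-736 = -736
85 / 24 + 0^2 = 85 / 24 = 3.54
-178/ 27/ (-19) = 178/ 513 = 0.35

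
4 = 4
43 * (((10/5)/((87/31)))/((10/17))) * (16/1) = 362576/435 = 833.51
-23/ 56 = -0.41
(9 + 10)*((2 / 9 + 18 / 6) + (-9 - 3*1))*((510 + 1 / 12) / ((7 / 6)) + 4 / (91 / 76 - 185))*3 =-128335489493 / 586698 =-218741.99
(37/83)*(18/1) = 666/83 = 8.02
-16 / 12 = -4 / 3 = -1.33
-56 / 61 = -0.92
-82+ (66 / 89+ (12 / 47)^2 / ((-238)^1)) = -1901089480 / 23395519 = -81.26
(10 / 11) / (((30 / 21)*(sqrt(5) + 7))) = 49 / 484 - 7*sqrt(5) / 484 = 0.07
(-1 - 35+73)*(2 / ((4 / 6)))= 111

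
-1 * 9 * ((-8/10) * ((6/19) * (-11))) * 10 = -4752/19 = -250.11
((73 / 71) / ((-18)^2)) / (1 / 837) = 2263 / 852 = 2.66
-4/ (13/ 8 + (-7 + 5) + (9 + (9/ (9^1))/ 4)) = -32/ 71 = -0.45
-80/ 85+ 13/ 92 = -1251/ 1564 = -0.80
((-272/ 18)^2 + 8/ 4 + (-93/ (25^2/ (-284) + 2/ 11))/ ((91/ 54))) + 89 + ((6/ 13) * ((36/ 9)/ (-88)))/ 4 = 709129147061/ 2045511468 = 346.68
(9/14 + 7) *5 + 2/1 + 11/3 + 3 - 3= 1843/42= 43.88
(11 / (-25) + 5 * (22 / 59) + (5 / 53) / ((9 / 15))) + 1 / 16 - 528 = -1975097731 / 3752400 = -526.36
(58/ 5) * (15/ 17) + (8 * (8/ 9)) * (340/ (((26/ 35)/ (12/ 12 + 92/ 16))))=4857462/ 221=21979.47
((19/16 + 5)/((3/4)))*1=33/4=8.25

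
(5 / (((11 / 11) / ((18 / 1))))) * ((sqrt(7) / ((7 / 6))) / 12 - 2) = -180 + 45 * sqrt(7) / 7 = -162.99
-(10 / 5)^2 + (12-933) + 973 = 48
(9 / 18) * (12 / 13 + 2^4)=110 / 13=8.46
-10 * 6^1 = -60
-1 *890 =-890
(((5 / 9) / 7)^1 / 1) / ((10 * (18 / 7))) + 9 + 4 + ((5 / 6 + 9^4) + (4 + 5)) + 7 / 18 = 2133289 / 324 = 6584.23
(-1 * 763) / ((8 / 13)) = -9919 / 8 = -1239.88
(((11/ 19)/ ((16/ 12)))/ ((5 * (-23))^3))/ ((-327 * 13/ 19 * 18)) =11/ 155165751000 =0.00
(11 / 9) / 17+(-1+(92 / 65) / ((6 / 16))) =28306 / 9945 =2.85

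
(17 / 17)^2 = 1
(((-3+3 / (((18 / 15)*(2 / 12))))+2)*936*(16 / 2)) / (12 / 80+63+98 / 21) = 483840 / 313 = 1545.81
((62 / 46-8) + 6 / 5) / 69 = -209 / 2645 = -0.08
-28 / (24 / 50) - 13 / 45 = -2638 / 45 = -58.62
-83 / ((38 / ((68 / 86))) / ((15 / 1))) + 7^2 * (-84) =-3383937 / 817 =-4141.91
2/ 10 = 1/ 5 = 0.20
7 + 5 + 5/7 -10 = 19/7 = 2.71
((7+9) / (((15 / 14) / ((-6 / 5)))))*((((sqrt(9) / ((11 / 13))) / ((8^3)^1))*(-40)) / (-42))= -13 / 110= -0.12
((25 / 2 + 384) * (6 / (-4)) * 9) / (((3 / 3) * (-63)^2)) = -1.35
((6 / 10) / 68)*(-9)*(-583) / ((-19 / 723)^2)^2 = 4301159106728781 / 44309140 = 97071599.83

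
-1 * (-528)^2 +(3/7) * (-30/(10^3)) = -195148809/700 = -278784.01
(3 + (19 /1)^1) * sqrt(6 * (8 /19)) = 88 * sqrt(57) /19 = 34.97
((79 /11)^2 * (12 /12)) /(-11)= -6241 /1331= -4.69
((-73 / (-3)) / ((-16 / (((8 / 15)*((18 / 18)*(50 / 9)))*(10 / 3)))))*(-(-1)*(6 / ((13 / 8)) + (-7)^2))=-2500250 / 3159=-791.47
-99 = -99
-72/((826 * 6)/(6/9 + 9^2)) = -70/59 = -1.19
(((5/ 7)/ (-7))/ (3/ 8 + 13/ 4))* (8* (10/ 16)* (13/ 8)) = -325/ 1421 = -0.23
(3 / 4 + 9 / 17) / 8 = 87 / 544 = 0.16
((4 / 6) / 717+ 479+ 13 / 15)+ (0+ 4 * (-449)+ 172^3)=54712103236 / 10755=5087131.87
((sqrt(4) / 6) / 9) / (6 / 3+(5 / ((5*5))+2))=5 / 567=0.01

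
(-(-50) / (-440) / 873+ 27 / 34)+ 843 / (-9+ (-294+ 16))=-401679473 / 187412148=-2.14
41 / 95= 0.43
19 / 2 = 9.50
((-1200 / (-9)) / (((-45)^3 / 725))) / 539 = -2320 / 1178793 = -0.00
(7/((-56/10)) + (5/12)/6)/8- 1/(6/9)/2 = -517/576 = -0.90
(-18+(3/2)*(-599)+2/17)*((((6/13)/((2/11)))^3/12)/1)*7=-2612607921/298792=-8743.90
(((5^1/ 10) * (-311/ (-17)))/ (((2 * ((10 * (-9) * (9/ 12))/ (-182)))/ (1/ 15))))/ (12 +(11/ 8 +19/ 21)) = 1584856/ 27528525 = 0.06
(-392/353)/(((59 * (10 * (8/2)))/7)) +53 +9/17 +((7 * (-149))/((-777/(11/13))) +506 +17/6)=2878937599279/5109071370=563.50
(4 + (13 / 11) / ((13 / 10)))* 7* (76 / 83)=31.47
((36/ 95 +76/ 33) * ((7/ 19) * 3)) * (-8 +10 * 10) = 5414752/ 19855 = 272.71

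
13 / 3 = 4.33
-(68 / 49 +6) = -362 / 49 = -7.39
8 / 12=2 / 3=0.67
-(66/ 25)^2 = -4356/ 625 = -6.97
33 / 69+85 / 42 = 2417 / 966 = 2.50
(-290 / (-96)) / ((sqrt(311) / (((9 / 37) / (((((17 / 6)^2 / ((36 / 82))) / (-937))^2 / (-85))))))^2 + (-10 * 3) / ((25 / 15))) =-831400304908088514426336000 / 4953999029171210422373878369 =-0.17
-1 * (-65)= 65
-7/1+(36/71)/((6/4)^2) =-6.77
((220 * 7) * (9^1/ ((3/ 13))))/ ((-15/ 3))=-12012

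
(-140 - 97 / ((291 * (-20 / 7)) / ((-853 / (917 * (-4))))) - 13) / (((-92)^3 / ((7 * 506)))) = 370328959 / 532216320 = 0.70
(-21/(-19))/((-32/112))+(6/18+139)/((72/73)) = 281945/2052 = 137.40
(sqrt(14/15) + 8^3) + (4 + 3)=sqrt(210)/15 + 519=519.97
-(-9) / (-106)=-9 / 106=-0.08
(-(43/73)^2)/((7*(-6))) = 1849/223818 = 0.01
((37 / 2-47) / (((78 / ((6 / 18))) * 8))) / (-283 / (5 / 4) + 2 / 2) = 95 / 1406496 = 0.00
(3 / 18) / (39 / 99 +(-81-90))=-11 / 11260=-0.00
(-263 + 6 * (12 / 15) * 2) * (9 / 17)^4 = -8312787 / 417605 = -19.91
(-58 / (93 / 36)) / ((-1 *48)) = 29 / 62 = 0.47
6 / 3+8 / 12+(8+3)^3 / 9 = 1355 / 9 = 150.56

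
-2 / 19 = -0.11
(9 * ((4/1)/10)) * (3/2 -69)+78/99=-7993/33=-242.21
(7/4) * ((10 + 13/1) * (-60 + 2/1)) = -4669/2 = -2334.50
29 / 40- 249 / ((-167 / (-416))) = -4138517 / 6680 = -619.54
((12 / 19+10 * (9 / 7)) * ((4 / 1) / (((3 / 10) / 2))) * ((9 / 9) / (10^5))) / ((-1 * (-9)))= 0.00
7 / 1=7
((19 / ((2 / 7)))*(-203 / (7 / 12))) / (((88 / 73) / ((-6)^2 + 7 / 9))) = -93196691 / 132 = -706035.54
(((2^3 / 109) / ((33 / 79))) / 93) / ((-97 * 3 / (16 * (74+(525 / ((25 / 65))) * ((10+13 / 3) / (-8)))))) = 23981872 / 97345611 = 0.25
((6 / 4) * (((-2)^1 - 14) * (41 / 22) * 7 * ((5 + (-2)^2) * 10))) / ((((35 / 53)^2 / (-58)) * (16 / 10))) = 180354654 / 77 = 2342268.23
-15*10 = -150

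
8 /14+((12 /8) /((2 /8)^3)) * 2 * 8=10756 /7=1536.57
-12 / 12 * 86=-86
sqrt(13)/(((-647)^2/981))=981 * sqrt(13)/418609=0.01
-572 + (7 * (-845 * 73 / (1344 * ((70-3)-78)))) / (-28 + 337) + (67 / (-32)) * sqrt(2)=-373230091 / 652608-67 * sqrt(2) / 32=-574.87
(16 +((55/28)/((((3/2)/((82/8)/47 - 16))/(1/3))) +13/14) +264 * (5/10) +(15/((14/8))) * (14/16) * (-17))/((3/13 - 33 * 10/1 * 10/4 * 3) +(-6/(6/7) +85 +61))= -298493/47952408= -0.01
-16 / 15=-1.07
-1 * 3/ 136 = -3/ 136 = -0.02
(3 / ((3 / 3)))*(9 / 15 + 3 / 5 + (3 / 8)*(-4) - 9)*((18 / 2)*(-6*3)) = 22599 / 5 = 4519.80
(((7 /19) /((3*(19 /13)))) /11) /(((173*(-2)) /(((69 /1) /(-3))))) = 2093 /4121898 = 0.00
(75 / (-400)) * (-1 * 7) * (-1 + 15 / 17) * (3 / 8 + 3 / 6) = -147 / 1088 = -0.14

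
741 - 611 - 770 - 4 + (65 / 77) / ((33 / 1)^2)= -54001267 / 83853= -644.00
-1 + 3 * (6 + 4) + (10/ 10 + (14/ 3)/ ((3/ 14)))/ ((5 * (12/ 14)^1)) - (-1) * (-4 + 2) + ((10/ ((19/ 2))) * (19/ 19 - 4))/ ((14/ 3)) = 227225/ 7182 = 31.64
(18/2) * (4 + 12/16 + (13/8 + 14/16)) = 65.25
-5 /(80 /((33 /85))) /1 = -33 /1360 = -0.02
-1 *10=-10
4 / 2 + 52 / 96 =61 / 24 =2.54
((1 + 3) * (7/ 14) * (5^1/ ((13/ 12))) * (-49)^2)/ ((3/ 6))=576240/ 13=44326.15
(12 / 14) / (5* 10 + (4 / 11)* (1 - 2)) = 11 / 637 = 0.02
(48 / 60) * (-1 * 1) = -4 / 5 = -0.80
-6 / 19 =-0.32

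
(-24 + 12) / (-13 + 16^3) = -4 / 1361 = -0.00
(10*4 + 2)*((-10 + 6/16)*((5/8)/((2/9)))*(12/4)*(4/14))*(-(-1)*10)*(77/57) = -4002075/304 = -13164.72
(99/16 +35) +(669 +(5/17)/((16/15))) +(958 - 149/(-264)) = 1872649/1122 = 1669.03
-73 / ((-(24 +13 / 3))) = 219 / 85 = 2.58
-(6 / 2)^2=-9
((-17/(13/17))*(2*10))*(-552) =3190560/13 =245427.69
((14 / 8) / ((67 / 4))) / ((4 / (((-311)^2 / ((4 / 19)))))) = 12863893 / 1072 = 11999.90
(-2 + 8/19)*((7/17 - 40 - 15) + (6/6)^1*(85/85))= 27330/323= 84.61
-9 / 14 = -0.64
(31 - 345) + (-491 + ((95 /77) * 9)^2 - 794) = -8749446 /5929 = -1475.70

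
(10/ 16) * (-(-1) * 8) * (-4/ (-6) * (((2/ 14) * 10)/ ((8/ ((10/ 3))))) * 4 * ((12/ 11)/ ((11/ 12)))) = 8000/ 847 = 9.45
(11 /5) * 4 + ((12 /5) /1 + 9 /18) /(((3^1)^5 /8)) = 10808 /1215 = 8.90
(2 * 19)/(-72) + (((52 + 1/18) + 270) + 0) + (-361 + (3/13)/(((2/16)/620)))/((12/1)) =45259/117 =386.83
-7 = -7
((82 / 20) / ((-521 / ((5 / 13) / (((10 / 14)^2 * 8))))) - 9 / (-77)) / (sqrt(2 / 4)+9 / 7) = 218052963 / 1683767800 - 169596749 * sqrt(2) / 3367535600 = 0.06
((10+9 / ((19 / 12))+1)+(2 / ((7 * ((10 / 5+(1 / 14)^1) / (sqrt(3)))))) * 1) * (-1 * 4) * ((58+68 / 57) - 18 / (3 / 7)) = -1242640 / 1083 - 15680 * sqrt(3) / 1653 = -1163.84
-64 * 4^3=-4096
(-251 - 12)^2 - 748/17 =69125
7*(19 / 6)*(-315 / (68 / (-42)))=4312.72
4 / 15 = 0.27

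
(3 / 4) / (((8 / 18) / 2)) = 27 / 8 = 3.38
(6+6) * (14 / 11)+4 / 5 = 884 / 55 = 16.07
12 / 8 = 1.50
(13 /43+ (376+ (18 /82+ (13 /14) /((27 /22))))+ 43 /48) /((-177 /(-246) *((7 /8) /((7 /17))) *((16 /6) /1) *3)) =2016165103 /65211048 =30.92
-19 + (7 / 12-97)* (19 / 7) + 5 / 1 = -23159 / 84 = -275.70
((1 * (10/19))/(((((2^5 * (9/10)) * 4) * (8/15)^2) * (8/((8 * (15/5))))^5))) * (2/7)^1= 151875/136192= 1.12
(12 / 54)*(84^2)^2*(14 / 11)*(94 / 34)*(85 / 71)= 36399928320 / 781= 46606822.43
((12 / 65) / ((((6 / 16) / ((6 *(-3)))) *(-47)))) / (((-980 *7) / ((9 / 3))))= -432 / 5239325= -0.00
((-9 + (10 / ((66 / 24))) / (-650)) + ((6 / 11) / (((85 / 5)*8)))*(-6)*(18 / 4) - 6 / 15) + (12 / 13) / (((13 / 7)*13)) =-15571865 / 1643356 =-9.48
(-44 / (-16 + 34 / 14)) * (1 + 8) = 2772 / 95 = 29.18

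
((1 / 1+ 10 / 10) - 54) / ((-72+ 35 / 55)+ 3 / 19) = 5434 / 7441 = 0.73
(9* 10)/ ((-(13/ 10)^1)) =-900/ 13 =-69.23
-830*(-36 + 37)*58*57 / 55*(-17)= 848139.27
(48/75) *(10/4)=8/5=1.60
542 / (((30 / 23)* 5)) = 83.11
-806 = -806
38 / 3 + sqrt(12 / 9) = 2*sqrt(3) / 3 + 38 / 3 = 13.82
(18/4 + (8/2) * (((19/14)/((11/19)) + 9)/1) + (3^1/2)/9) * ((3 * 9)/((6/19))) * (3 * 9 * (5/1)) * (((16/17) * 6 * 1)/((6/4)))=2174587.01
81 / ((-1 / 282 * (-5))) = 4568.40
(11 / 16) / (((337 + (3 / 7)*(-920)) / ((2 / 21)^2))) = -0.00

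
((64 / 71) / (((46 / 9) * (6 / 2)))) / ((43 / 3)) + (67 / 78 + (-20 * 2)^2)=8768058337 / 5477082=1600.86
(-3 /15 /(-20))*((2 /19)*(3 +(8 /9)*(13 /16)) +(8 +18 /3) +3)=1487 /8550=0.17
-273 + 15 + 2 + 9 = -247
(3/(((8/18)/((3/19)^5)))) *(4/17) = 6561/42093683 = 0.00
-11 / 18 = -0.61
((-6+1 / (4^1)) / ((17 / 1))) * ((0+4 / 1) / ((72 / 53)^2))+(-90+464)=32895265 / 88128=373.27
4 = 4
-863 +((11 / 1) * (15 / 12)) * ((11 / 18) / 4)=-247939 / 288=-860.90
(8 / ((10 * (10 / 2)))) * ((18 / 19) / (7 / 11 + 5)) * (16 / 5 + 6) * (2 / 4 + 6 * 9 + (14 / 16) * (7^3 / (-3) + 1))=-813648 / 73625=-11.05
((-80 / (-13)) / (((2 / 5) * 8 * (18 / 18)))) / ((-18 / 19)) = -475 / 234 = -2.03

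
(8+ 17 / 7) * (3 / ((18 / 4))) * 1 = 146 / 21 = 6.95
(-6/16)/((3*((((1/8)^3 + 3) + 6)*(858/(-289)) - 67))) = 9248/6934189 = 0.00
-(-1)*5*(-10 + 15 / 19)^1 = -875 / 19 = -46.05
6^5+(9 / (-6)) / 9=46655 / 6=7775.83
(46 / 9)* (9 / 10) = 23 / 5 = 4.60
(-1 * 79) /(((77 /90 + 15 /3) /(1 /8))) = -3555 /2108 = -1.69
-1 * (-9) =9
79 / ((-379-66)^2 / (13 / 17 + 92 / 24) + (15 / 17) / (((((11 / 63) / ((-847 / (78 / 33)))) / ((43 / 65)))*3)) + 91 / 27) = 5748166242 / 3104833132885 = 0.00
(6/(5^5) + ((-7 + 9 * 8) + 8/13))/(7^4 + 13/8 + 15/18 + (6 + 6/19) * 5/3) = 1215560568/44719065625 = 0.03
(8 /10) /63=4 /315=0.01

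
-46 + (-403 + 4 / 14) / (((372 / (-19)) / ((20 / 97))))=-2636957 / 63147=-41.76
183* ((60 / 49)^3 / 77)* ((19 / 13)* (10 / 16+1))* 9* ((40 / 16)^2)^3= 1650216796875 / 72471784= 22770.47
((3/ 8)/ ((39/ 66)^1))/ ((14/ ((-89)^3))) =-23263977/ 728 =-31956.01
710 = 710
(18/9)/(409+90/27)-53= -65555/1237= -53.00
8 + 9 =17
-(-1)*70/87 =0.80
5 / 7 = 0.71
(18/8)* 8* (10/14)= 90/7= 12.86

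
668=668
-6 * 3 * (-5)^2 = -450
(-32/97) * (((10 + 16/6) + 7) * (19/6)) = -17936/873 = -20.55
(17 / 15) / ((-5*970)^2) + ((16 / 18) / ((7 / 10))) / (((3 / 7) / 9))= 3136333339 / 117612500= 26.67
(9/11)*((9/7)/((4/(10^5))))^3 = 102515625000000000/3773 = 27170852107076.60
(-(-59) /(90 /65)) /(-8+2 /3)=-767 /132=-5.81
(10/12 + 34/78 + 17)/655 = 95/3406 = 0.03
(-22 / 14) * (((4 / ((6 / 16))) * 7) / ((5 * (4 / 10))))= -176 / 3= -58.67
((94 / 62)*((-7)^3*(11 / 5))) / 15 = -177331 / 2325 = -76.27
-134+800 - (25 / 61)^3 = 151153721 / 226981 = 665.93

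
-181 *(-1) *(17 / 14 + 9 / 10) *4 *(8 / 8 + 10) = 589336 / 35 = 16838.17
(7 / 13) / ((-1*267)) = -7 / 3471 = -0.00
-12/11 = -1.09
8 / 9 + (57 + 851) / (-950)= -286 / 4275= -0.07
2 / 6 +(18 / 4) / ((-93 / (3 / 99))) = 679 / 2046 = 0.33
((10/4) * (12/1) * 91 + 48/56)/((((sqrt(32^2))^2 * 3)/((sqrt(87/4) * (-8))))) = -1593 * sqrt(87)/448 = -33.17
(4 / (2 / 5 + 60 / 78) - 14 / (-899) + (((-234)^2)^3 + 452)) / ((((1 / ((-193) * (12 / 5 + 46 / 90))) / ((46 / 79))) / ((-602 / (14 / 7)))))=981660619477636365181328162 / 60722955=16166219504265501657.18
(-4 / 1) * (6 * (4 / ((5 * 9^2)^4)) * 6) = -64 / 2989355625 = -0.00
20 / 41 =0.49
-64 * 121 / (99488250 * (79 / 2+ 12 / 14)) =-0.00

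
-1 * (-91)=91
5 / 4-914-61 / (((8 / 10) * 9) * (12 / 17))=-399493 / 432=-924.75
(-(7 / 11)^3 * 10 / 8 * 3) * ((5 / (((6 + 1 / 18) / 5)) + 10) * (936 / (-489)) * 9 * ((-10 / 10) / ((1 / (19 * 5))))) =-48036807000 / 2149807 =-22344.71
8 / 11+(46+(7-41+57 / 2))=907 / 22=41.23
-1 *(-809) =809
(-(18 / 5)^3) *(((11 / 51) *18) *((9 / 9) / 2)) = -192456 / 2125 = -90.57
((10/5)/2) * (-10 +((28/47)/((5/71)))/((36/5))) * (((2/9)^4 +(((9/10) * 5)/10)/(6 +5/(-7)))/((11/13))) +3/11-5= -127427365247/22590966420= -5.64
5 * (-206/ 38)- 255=-5360/ 19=-282.11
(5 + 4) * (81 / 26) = 729 / 26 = 28.04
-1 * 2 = -2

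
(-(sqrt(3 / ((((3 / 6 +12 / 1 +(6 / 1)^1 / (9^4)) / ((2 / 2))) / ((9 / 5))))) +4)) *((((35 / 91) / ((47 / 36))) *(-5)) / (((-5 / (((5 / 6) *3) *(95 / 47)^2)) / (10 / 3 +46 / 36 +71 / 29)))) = -3325712500 / 39141271-40407406875 *sqrt(546790) / 2140205557009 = -98.93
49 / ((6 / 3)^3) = 49 / 8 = 6.12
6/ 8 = 3/ 4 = 0.75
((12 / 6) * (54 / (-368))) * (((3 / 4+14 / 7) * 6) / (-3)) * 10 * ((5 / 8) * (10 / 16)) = 37125 / 5888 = 6.31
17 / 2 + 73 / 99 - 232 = -222.76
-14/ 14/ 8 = -1/ 8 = -0.12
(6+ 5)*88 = 968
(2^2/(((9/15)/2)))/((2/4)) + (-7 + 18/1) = 113/3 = 37.67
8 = 8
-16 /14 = -8 /7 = -1.14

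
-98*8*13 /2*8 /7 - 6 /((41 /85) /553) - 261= -531515 /41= -12963.78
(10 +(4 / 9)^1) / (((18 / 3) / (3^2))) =47 / 3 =15.67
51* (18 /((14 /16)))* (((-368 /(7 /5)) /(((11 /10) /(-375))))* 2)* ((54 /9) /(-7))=-608083200000 /3773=-161167028.89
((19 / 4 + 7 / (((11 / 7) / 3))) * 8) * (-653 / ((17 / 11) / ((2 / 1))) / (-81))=1511.81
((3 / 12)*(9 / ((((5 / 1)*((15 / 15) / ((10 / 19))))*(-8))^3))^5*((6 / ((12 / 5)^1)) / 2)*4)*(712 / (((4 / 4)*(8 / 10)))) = -131384025 / 32601222054866936834400714752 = -0.00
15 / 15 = 1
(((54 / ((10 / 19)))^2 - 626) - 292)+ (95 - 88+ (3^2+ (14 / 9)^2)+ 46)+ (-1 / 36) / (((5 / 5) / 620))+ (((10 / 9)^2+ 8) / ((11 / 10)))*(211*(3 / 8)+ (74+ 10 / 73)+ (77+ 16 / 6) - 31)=5033956141 / 443475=11351.16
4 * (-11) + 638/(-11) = -102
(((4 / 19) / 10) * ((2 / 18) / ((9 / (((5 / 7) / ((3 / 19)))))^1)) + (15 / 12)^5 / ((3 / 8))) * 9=1772131 / 24192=73.25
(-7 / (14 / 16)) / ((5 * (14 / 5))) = -4 / 7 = -0.57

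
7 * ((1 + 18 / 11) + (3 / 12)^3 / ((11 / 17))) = 13111 / 704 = 18.62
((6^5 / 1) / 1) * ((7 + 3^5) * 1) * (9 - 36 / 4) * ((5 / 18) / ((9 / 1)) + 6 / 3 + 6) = 0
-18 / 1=-18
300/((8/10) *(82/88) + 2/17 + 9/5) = 9350/83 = 112.65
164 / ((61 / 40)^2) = 262400 / 3721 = 70.52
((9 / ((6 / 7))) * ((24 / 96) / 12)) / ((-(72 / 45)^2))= -175 / 2048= -0.09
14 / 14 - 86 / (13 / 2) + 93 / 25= -2766 / 325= -8.51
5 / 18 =0.28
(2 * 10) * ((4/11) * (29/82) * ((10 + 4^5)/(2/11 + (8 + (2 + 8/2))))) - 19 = 269479/1599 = 168.53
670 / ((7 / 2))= 1340 / 7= 191.43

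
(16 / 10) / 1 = 8 / 5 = 1.60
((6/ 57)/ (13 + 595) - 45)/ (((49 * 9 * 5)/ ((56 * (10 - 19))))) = 259919/ 25270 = 10.29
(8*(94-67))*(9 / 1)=1944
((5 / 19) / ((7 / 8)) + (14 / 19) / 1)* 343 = 6762 / 19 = 355.89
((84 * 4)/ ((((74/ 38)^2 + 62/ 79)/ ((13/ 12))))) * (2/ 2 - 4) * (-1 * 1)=798532/ 3347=238.58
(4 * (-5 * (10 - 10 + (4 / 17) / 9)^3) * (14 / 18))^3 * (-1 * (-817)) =-587687002112000 / 33492718991313783987057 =-0.00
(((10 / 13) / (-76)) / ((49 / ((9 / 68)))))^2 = 2025 / 2709342336064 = 0.00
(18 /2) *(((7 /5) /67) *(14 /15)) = 294 /1675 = 0.18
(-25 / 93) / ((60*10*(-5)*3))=1 / 33480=0.00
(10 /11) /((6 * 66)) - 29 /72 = -1163 /2904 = -0.40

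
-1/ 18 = -0.06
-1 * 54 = -54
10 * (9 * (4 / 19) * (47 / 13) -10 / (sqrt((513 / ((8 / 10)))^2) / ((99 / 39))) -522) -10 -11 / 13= -11476771 / 2223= -5162.74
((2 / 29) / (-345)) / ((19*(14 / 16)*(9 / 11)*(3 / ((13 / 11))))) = -208 / 35927955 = -0.00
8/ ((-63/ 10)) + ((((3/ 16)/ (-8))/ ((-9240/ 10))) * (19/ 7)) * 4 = -1.27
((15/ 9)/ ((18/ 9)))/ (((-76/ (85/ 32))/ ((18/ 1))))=-1275/ 2432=-0.52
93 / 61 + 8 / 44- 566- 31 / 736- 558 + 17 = -545876673 / 493856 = -1105.34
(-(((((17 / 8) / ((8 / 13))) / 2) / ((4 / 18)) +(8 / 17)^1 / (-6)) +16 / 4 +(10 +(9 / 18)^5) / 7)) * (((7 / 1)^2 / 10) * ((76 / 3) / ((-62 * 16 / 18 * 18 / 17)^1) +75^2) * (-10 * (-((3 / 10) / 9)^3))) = -133.97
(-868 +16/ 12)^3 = -17576000000/ 27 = -650962962.96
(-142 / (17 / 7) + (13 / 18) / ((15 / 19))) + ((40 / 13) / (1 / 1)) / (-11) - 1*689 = -490200413 / 656370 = -746.84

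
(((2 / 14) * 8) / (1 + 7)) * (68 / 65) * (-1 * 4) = -272 / 455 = -0.60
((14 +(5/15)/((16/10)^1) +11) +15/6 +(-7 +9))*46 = 16399/12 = 1366.58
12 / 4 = 3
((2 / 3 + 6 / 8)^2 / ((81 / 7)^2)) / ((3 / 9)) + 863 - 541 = 101420977 / 314928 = 322.04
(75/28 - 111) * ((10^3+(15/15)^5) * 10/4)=-2168595/8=-271074.38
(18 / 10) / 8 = 9 / 40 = 0.22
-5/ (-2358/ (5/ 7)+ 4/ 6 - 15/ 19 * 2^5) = 1425/ 947852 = 0.00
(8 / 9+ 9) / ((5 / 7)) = 13.84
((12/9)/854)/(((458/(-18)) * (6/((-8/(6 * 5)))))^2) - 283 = -475276716067/1679423025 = -283.00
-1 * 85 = -85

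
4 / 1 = 4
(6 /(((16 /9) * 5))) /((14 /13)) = 351 /560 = 0.63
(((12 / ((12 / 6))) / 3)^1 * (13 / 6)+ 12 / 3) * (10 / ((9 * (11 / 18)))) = 500 / 33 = 15.15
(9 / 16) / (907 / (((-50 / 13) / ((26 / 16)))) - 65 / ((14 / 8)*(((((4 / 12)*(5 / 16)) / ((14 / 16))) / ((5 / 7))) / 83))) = -1575 / 52864981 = -0.00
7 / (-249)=-7 / 249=-0.03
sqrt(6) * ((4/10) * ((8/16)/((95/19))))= sqrt(6)/25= 0.10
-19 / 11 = -1.73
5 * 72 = 360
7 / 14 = 1 / 2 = 0.50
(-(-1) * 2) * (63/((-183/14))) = -588/61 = -9.64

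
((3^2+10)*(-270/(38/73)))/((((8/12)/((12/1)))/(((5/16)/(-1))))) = 443475/8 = 55434.38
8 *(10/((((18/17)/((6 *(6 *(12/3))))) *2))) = 5440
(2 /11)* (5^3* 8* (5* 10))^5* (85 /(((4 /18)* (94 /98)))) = 11714062500000000000000000000 /517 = 22657761121856866537717600.00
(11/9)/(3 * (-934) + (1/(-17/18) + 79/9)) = -187/427525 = -0.00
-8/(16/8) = -4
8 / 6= 4 / 3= 1.33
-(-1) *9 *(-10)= -90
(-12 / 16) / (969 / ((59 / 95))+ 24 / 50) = -1475 / 3069444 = -0.00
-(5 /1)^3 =-125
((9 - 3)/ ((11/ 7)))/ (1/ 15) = 630/ 11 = 57.27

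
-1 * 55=-55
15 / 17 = 0.88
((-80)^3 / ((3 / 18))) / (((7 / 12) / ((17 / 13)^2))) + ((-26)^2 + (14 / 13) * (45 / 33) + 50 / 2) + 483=-117175229498 / 13013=-9004474.72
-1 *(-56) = 56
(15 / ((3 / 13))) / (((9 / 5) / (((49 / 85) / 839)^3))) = 1529437 / 130570528025115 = 0.00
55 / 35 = 11 / 7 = 1.57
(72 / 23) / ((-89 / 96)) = -6912 / 2047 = -3.38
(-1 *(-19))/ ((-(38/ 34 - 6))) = 323/ 83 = 3.89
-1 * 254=-254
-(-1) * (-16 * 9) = -144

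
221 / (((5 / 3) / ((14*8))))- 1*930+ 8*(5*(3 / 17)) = 1183902 / 85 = 13928.26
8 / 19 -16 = -296 / 19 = -15.58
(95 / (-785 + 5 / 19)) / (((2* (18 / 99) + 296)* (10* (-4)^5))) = 3971 / 99546316800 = 0.00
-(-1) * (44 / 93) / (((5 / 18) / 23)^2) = 2513808 / 775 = 3243.62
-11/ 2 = -5.50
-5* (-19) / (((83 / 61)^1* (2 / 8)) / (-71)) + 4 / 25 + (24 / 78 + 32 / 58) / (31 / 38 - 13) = -7181781215968 / 362193325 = -19828.59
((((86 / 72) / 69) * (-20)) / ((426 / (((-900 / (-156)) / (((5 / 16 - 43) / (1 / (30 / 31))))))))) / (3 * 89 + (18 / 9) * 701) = 133300 / 1960160332923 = 0.00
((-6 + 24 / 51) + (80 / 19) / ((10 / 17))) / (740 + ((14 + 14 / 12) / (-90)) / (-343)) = 13917960 / 6324473399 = 0.00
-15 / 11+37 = 392 / 11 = 35.64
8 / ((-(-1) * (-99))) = -8 / 99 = -0.08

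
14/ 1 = 14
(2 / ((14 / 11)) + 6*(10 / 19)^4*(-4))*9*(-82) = 181894122 / 912247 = 199.39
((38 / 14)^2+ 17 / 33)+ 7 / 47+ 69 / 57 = 13345216 / 1443981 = 9.24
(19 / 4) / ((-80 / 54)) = -513 / 160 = -3.21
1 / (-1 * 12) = -0.08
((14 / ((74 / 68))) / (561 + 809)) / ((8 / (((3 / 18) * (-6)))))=-119 / 101380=-0.00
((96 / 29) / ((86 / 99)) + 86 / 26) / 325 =115397 / 5268575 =0.02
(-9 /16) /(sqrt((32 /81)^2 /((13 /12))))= -243 * sqrt(39) /1024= -1.48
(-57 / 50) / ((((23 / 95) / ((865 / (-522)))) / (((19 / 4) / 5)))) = 1186607 / 160080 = 7.41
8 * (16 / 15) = 128 / 15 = 8.53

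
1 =1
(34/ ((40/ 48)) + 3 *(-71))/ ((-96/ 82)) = 147.09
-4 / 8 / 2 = -1 / 4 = -0.25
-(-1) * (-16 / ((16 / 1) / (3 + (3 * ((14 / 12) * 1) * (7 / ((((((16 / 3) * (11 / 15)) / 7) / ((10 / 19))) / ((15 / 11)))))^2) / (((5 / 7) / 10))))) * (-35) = 46938865316595 / 338265664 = 138763.32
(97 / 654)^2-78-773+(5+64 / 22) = -3966534685 / 4704876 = -843.07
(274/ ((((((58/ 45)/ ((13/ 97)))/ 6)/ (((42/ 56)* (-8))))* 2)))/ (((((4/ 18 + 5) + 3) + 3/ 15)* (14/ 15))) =-486880875/ 7462889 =-65.24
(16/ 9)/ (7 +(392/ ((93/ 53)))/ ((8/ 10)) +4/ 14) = 3472/ 559599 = 0.01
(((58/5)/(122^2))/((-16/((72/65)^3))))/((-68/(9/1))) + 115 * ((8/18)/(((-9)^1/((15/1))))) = -199777446138448/2345213739375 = -85.19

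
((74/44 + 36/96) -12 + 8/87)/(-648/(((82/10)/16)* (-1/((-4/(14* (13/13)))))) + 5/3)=21645827/790111960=0.03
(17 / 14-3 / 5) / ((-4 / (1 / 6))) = -43 / 1680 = -0.03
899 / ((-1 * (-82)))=899 / 82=10.96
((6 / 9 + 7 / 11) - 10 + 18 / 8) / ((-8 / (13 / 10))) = 11063 / 10560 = 1.05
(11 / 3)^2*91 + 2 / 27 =1223.52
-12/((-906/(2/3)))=4/453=0.01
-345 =-345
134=134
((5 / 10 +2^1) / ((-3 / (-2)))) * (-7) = -35 / 3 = -11.67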